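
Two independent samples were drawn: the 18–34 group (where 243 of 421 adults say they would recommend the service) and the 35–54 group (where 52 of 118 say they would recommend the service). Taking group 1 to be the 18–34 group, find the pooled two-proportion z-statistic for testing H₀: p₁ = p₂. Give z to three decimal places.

Sample proportions: p̂₁ = 243/421 = 0.57720 and p̂₂ = 52/118 = 0.44068.
Pooling: p̂ = 295/539 = 0.54731.
Pooled SE = √[0.2477618·0.01084987] ≈ 0.051848.
z = 0.13652/0.051848 = 2.633.

z = 2.633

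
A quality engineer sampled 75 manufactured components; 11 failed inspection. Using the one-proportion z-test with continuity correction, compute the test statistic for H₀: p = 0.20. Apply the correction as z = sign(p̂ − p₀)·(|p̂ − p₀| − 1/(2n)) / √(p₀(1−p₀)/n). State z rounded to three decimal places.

z = -1.010

Sample proportion p̂ = 11/75 = 0.14667. p̂ − p₀ = -0.053333.
Continuity correction 1/(2n) = 1/150 = 0.006667.
Corrected numerator: |-0.053333| − 0.006667 = 0.046666.
Null standard error: √(0.20·0.80/75) = √0.002133333 = 0.046188.
z = −0.046666/0.046188 = -1.010.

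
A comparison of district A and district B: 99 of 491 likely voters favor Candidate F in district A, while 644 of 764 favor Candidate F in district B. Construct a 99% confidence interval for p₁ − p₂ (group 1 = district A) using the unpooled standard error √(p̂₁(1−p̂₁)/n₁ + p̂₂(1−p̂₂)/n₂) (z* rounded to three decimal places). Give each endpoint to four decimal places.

p̂₁ = 0.20163, p̂₂ = 0.84293, so the observed difference is -0.64130.
SE = √(0.000327851 + 0.000173295) = √0.000501146 = 0.022386.
For 99% confidence, z* = 2.576. Margin = 2.576·0.022386 = 0.05767.
CI: -0.64130 ± 0.05767 = (-0.6990, -0.5836).

(-0.6990, -0.5836)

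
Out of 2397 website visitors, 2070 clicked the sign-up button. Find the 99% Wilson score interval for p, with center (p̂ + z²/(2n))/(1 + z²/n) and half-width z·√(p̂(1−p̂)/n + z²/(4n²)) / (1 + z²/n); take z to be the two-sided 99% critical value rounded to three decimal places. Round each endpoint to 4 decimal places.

(0.8445, 0.8806)

p̂ = 2070/2397 = 0.86358; z = 2.576, so z² = 6.635776.
1 + z²/n = 1.002768.
Center = (0.86358 + 0.001384)/1.002768 = 0.86258.
Radicand: p̂(1−p̂)/n + z²/(4n²) = 0.000049149 + 0.000000289 = 0.000049438.
Half-width = 2.576·√0.000049438/1.002768 = 0.01806.
CI: 0.86258 ± 0.01806 = (0.8445, 0.8806).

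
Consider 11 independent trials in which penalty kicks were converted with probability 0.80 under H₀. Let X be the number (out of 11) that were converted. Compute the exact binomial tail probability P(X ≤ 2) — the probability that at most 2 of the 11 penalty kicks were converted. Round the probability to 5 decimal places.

X ~ Binomial(n=11, p=0.80).
P(X ≤ 2) = C(11,0)·0.80^0·0.20^11 + C(11,1)·0.80^1·0.20^10 + C(11,2)·0.80^2·0.20^9.
= 0.000000 + 0.000001 + 0.000018 = 0.00002.

P = 0.00002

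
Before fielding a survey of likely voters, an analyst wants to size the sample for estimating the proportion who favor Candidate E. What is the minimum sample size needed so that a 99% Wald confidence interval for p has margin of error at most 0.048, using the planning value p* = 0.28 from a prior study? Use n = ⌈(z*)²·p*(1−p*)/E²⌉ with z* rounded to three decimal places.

The 99% critical value is z* = 2.576.
p*(1−p*) = 0.2016.
(z*)²·p*(1−p*)/E² = 6.635776·0.2016/0.002304 = 580.630.
Rounding up, n = 581.

n = 581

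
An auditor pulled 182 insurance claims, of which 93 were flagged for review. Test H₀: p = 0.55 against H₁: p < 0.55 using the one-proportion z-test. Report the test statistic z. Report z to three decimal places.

With x = 93 successes in n = 182, p̂ = 0.51099.
Null standard error: √(0.55·0.45/182) = √0.001359890 = 0.036877.
z = (0.51099 − 0.55)/0.036877 = -0.03901/0.036877 = -1.058.

z = -1.058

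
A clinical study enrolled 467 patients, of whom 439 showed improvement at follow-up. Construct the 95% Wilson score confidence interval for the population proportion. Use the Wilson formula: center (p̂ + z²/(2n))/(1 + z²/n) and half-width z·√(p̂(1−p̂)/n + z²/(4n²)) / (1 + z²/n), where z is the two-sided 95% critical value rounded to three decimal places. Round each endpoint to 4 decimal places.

Here p̂ = 439/467 = 0.94004 and z = 1.960 (z² = 3.841600).
1 + z²/n = 1.008226.
Center = (0.94004 + 0.004113)/1.008226 = 0.93645.
Radicand: p̂(1−p̂)/n + z²/(4n²) = 0.000120690 + 0.000004404 = 0.000125094.
Half-width = z·√(radicand)/denom = 1.960·0.011185/1.008226 = 0.02174.
So the interval runs from 0.9147 to 0.9582.

(0.9147, 0.9582)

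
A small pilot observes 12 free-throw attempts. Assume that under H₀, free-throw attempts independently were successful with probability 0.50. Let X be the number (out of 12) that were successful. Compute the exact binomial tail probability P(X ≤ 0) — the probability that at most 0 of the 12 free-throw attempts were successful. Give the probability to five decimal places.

X ~ Binomial(n=12, p=0.50).
P(X ≤ 0) = C(12,0)·0.50^0·0.50^12.
= 0.000244 = 0.00024.

P = 0.00024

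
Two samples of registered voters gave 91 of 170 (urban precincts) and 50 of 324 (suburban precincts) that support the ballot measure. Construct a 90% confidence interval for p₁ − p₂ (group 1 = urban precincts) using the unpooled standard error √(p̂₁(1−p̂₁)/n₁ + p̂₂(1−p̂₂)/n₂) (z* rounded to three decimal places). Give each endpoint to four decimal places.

p̂₁ = 0.53529, p̂₂ = 0.15432, so the observed difference is 0.38097.
Unpooled SE = √(p̂₁(1−p̂₁)/n₁ + p̂₂(1−p̂₂)/n₂) = √(0.001463261 + 0.000402796) = 0.043198.
z* = 1.645 at the 90% level. Margin of error = 0.07106.
CI: 0.38097 ± 0.07106 = (0.3099, 0.4520).

(0.3099, 0.4520)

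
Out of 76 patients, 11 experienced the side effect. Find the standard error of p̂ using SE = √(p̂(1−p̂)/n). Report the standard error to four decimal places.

Sample proportion p̂ = 11/76 = 0.14474.
p̂(1−p̂) = 0.14474·0.85526 = 0.123790.
SE = √(0.123790/76) = √0.001628816 = 0.0404.

SE = 0.0404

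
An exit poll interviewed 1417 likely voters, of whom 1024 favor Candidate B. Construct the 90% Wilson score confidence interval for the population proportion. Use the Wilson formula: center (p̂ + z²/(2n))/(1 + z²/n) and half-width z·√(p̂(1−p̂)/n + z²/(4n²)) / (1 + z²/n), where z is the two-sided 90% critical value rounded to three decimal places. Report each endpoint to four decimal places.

(0.7027, 0.7418)

p̂ = 1024/1417 = 0.72265; z = 1.645, so z² = 2.706025.
Denominator 1 + z²/n = 1 + 2.706025/1417 = 1.001910.
Center = (0.72265 + 0.000955)/1.001910 = 0.72223.
Radicand: p̂(1−p̂)/n + z²/(4n²) = 0.000141443 + 0.000000337 = 0.000141780.
Half-width = 1.645·√0.000141780/1.001910 = 0.01955.
So the interval runs from 0.7027 to 0.7418.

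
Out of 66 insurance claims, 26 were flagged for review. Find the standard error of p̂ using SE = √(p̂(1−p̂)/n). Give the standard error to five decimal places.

Sample proportion p̂ = 26/66 = 0.39394.
p̂(1−p̂) = 0.238751.
Dividing by n and taking the root: √0.003617439 = 0.06015.

SE = 0.06015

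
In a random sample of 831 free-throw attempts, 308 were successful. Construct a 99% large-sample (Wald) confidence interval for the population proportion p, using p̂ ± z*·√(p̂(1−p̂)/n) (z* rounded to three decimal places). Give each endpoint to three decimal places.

p̂ = 308/831 = 0.37064.
Standard error of p̂: √(0.233265/831) = √0.000280704 = 0.016754.
z* = 2.576 at the 99% level.
Margin of error: 2.576 × 0.016754 = 0.04316.
CI: 0.37064 ± 0.04316 = (0.327, 0.414).

(0.327, 0.414)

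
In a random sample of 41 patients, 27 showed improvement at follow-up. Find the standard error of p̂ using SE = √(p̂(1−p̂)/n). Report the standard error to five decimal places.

Sample proportion p̂ = 27/41 = 0.65854.
p̂(1−p̂) = 0.65854·0.34146 = 0.224865.
SE = √(0.224865/41) = 0.07406.

SE = 0.07406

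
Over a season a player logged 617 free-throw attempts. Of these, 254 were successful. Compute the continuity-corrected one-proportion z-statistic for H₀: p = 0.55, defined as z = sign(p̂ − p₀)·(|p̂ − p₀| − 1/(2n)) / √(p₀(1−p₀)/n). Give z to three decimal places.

z = -6.866

With x = 254 successes in n = 617, p̂ = 0.41167. p̂ − p₀ = -0.138331.
1/(2n) = 0.000810.
Corrected numerator: |-0.138331| − 0.000810 = 0.137521.
Null standard error: √(0.55·0.45/617) = √0.000401135 = 0.020028.
z = −0.137521/0.020028 = -6.866.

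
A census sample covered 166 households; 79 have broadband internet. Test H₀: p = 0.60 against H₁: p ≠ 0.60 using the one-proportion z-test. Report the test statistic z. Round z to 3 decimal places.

p̂ = 79/166 = 0.47590.
SE₀ = √(0.60·0.40/166) = 0.038023.
Test statistic: z = -0.12410/0.038023 = -3.264.

z = -3.264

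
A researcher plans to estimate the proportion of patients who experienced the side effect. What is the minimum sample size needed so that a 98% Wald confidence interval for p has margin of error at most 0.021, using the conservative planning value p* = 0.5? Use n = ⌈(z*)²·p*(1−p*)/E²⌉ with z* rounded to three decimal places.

z* = 2.326 at the 98% level.
p*(1−p*) = 0.50·0.50 = 0.2500.
(z*)²·p*(1−p*)/E² = 5.410276·0.2500/0.000441 = 3067.050.
Rounding up, n = 3068.

n = 3068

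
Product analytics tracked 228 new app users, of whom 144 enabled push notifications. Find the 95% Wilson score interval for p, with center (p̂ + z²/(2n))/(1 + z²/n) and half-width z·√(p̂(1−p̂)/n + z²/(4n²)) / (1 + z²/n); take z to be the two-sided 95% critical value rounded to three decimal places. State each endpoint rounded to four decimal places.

Here p̂ = 144/228 = 0.63158 and z = 1.960 (z² = 3.841600).
1 + z²/n = 1.016849.
Center = (0.63158 + 0.008425)/1.016849 = 0.62940.
Radicand: p̂(1−p̂)/n + z²/(4n²) = 0.001020557 + 0.000018475 = 0.001039032.
Half-width = 1.960·√0.001039032/1.016849 = 0.06213.
So the interval runs from 0.5673 to 0.6915.

(0.5673, 0.6915)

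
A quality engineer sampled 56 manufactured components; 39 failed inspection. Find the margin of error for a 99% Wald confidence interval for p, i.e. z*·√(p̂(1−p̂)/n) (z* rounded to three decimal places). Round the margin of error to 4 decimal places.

With x = 39 successes in n = 56, p̂ = 0.69643.
SE(p̂) = √(0.69643·0.30357/56) = 0.061443.
z* = 2.576 at the 99% level.
So ME = 0.1583.

ME = 0.1583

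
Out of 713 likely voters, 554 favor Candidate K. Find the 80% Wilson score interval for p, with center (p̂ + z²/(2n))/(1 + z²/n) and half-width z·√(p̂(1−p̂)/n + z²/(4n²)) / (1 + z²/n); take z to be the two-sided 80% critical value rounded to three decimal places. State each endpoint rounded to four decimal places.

p̂ = 554/713 = 0.77700; z = 1.282, so z² = 1.643524.
1 + z²/n = 1.002305.
Center = (0.77700 + 0.001153)/1.002305 = 0.77636.
Radicand: p̂(1−p̂)/n + z²/(4n²) = 0.000243018 + 0.000000808 = 0.000243826.
Half-width = 1.282·√0.000243826/1.002305 = 0.01997.
So the interval runs from 0.7564 to 0.7963.

(0.7564, 0.7963)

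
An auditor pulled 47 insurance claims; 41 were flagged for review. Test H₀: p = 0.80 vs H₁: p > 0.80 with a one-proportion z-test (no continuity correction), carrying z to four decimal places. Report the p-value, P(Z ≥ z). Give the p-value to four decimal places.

p̂ = 41/47 = 0.87234.
Under H₀, SE = √(p₀(1−p₀)/n) = √(0.80·0.20/47) = √0.003404255 = 0.058346.
z = (p̂ − p₀)/SE = (41/47 − 0.80)/0.058346 ≈ 1.2399.
p-value = P(Z ≥ z) with z = 1.2399 → 0.1075.

p-value = 0.1075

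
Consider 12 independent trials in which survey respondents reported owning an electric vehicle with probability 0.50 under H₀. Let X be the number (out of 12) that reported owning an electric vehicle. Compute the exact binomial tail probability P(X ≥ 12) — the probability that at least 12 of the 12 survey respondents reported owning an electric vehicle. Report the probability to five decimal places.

P = 0.00024

X ~ Binomial(n=12, p=0.50).
P(X ≥ 12) = C(12,12)·0.50^12·0.50^0.
= 0.000244 = 0.00024.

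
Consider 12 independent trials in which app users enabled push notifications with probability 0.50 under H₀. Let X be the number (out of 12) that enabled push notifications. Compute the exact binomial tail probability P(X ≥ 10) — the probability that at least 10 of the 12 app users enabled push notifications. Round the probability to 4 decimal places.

P = 0.0193

X is binomial with n = 12 and p = 0.50.
P(X ≥ 10) = C(12,10)·0.50^10·0.50^2 + C(12,11)·0.50^11·0.50^1 + C(12,12)·0.50^12·0.50^0.
= 0.016113 + 0.002930 + 0.000244 = 0.0193.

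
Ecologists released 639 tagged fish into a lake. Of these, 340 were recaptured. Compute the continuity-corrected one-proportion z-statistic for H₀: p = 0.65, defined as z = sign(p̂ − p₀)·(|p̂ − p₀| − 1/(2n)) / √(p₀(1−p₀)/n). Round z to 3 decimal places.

z = -6.208

Sample proportion p̂ = 340/639 = 0.53208. p̂ − p₀ = -0.117919.
1/(2n) = 0.000782.
Corrected numerator: |-0.117919| − 0.000782 = 0.117137.
Under H₀, SE = √(p₀(1−p₀)/n) = √(0.65·0.35/639) = √0.000356025 = 0.018869.
z = −0.117137/0.018869 = -6.208.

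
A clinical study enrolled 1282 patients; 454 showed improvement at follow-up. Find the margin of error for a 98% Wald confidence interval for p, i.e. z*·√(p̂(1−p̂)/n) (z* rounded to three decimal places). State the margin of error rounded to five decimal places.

ME = 0.03107

Sample proportion p̂ = 454/1282 = 0.35413.
SE = √(p̂(1−p̂)/n) = √(0.228723/1282) = 0.013357.
The 98% critical value is z* = 2.326.
So ME = 0.03107.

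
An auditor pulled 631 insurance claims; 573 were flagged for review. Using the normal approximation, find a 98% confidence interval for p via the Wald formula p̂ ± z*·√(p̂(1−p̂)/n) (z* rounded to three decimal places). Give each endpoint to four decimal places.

(0.8813, 0.9348)

p̂ = 573/631 = 0.90808.
SE = √(p̂(1−p̂)/n) = √(0.083469/631) = 0.011501.
For 98% confidence, z* = 2.326.
Margin of error: 2.326 × 0.011501 = 0.02675.
Interval: 0.90808 ± 0.02675 → (0.8813, 0.9348).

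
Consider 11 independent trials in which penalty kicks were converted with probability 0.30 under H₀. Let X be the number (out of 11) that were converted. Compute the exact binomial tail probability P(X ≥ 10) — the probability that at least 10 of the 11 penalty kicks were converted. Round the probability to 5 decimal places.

X is binomial with n = 11 and p = 0.30.
P(X ≥ 10) = C(11,10)·0.30^10·0.70^1 + C(11,11)·0.30^11·0.70^0.
= 0.000045 + 0.000002 = 0.00005.

P = 0.00005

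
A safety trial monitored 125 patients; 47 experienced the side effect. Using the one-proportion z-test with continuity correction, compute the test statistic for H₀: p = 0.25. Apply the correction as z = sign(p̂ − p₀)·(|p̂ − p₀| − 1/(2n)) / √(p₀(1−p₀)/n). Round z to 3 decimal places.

Sample proportion p̂ = 47/125 = 0.37600. p̂ − p₀ = 0.126000.
Continuity correction 1/(2n) = 1/250 = 0.004000.
Corrected numerator: |0.126000| − 0.004000 = 0.122000.
SE₀ = √(0.25·0.75/125) = 0.038730.
z = (+)0.122000/0.038730 = 3.150.

z = 3.150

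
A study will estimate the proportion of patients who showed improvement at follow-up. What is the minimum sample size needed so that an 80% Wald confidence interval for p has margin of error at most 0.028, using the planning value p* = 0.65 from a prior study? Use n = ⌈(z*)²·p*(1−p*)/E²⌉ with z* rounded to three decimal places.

The 80% critical value is z* = 1.282.
p*(1−p*) = 0.2275.
Required n before rounding: 1.643524 × 0.2275 / 0.028² = 476.915.
Rounding up, n = 477.

n = 477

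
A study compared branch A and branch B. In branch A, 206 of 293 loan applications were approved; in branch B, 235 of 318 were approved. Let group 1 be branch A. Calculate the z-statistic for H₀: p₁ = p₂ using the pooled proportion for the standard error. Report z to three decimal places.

z = -0.990

Sample proportions: p̂₁ = 206/293 = 0.70307 and p̂₂ = 235/318 = 0.73899.
Pooling: p̂ = 441/611 = 0.72177.
Pooled SE = √[0.2008191·0.00655762] ≈ 0.036289.
z = (p̂₁ − p̂₂)/SE = (0.70307 − 0.73899)/0.036289 = -0.03592/0.036289 = -0.990.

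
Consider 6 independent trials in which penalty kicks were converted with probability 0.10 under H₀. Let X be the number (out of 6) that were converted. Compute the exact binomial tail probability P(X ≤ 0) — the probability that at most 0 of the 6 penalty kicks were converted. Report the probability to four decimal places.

P = 0.5314

X is binomial with n = 6 and p = 0.10.
P(X ≤ 0) = C(6,0)·0.10^0·0.90^6.
= 0.531441 = 0.5314.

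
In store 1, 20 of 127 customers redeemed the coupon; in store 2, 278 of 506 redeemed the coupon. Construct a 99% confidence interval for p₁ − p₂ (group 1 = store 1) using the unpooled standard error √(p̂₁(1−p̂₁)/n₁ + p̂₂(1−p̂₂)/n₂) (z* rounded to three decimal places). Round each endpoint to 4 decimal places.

(-0.4928, -0.2910)

p̂₁ = 20/127 = 0.15748, p̂₂ = 278/506 = 0.54941; p̂₁ − p̂₂ = -0.39193.
Unpooled SE = √(p̂₁(1−p̂₁)/n₁ + p̂₂(1−p̂₂)/n₂) = √(0.001044726 + 0.000489247) = 0.039166.
The 99% critical value is z* = 2.576. Margin of error = 0.10089.
CI: -0.39193 ± 0.10089 = (-0.4928, -0.2910).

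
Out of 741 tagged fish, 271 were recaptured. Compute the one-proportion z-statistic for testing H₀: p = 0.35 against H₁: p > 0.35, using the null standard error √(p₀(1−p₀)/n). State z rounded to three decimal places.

z = 0.897

With x = 271 successes in n = 741, p̂ = 0.36572.
SE₀ = √(0.35·0.65/741) = 0.017522.
z = (0.36572 − 0.35)/0.017522 = 0.01572/0.017522 = 0.897.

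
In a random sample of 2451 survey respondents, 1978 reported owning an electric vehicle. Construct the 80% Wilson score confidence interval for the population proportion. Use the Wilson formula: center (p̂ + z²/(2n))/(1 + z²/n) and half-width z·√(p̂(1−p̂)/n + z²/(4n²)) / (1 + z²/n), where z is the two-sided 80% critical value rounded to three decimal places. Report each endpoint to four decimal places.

(0.7966, 0.8170)

p̂ = 1978/2451 = 0.80702; z = 1.282, so z² = 1.643524.
1 + z²/n = 1.000671.
Adjusted center: (0.80702 + z²/(2n))/1.000671 = 0.80681.
Radicand: p̂(1−p̂)/n + z²/(4n²) = 0.000063542 + 0.000000068 = 0.000063610.
Half-width = z·√(radicand)/denom = 1.282·0.007976/1.000671 = 0.01022.
So the interval runs from 0.7966 to 0.8170.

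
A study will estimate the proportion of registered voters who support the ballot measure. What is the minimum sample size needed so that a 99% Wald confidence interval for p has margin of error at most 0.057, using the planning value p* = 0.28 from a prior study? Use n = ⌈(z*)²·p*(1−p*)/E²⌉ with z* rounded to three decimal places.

The 99% critical value is z* = 2.576.
p*(1−p*) = 0.28·0.72 = 0.2016.
Required n before rounding: 6.635776 × 0.2016 / 0.057² = 411.749.
⌈411.749⌉ = 412.

n = 412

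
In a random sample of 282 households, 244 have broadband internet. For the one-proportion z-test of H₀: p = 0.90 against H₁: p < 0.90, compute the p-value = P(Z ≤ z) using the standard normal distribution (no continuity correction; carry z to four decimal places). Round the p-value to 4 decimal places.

p-value = 0.0259

With x = 244 successes in n = 282, p̂ = 0.86525.
Under H₀, SE = √(p₀(1−p₀)/n) = √(0.90·0.10/282) = √0.000319149 = 0.017865.
Test statistic (full precision, shown to 4 dp): z = (244/282 − 0.90)/SE₀ ≈ -1.9453.
From the standard normal, P(Z ≤ z) = 0.0259.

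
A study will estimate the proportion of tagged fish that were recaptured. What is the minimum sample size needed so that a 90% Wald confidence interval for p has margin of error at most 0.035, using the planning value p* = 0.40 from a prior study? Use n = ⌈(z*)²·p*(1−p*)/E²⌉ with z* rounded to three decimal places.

For 90% confidence, z* = 1.645.
p*(1−p*) = 0.40·0.60 = 0.2400.
(z*)²·p*(1−p*)/E² = 2.706025·0.2400/0.001225 = 530.160.
Rounding up, n = 531.

n = 531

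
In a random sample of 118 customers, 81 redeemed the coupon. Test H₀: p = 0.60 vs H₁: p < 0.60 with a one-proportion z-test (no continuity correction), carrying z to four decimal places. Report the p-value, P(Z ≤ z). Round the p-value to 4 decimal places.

p-value = 0.9724

Sample proportion p̂ = 81/118 = 0.68644.
Null standard error: √(0.60·0.40/118) = √0.002033898 = 0.045099.
Test statistic (full precision, shown to 4 dp): z = (81/118 − 0.60)/SE₀ ≈ 1.9167.
p-value = P(Z ≤ z) with z = 1.9167 → 0.9724.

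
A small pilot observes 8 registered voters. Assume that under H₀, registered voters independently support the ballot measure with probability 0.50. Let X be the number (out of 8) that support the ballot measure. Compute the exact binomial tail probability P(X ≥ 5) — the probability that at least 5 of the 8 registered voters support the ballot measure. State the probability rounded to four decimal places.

P = 0.3633

X is binomial with n = 8 and p = 0.50.
P(X ≥ 5) = C(8,5)·0.50^5·0.50^3 + C(8,6)·0.50^6·0.50^2 + C(8,7)·0.50^7·0.50^1 + C(8,8)·0.50^8·0.50^0.
= 0.218750 + 0.109375 + 0.031250 + 0.003906 = 0.3633.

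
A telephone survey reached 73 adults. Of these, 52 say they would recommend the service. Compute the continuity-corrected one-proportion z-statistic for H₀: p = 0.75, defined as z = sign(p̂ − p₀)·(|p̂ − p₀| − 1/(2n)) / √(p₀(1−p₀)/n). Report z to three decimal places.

With x = 52 successes in n = 73, p̂ = 0.71233. p̂ − p₀ = -0.037671.
1/(2n) = 0.006849.
Corrected numerator: |-0.037671| − 0.006849 = 0.030822.
Null standard error: √(0.75·0.25/73) = √0.002568493 = 0.050680.
z = −0.030822/0.050680 = -0.608.

z = -0.608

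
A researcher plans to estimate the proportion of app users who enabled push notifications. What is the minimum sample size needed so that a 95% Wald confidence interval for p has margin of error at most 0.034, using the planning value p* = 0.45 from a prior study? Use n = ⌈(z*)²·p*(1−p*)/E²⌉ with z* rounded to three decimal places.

For 95% confidence, z* = 1.960.
p*(1−p*) = 0.45·0.55 = 0.2475.
Required n before rounding: 3.841600 × 0.2475 / 0.034² = 822.488.
Rounding up, n = 823.

n = 823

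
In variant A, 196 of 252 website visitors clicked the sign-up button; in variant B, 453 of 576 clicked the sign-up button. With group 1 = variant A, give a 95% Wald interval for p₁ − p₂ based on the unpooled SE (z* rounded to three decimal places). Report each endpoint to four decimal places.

(-0.0700, 0.0526)

p̂₁ = 196/252 = 0.77778, p̂₂ = 453/576 = 0.78646; p̂₁ − p̂₂ = -0.00868.
Unpooled SE = √(p̂₁(1−p̂₁)/n₁ + p̂₂(1−p̂₂)/n₂) = √(0.000685871 + 0.000291565) = 0.031264.
The 95% critical value is z* = 1.960. Margin of error = 0.06128.
Interval: -0.00868 ± 0.06128 → (-0.0700, 0.0526).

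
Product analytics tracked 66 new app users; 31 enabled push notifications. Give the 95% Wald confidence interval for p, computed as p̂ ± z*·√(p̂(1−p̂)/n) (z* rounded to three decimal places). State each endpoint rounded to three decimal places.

p̂ = 31/66 = 0.46970.
SE(p̂) = √(0.46970·0.53030/66) = 0.061433.
The 95% critical value is z* = 1.960.
Margin of error: 1.960 × 0.061433 = 0.12041.
CI: 0.46970 ± 0.12041 = (0.349, 0.590).

(0.349, 0.590)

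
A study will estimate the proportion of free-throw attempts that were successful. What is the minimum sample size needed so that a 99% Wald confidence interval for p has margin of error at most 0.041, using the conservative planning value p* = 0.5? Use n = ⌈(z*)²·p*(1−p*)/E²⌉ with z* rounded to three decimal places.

The 99% critical value is z* = 2.576.
p*(1−p*) = 0.50·0.50 = 0.2500.
Required n before rounding: 6.635776 × 0.2500 / 0.041² = 986.879.
⌈986.879⌉ = 987.

n = 987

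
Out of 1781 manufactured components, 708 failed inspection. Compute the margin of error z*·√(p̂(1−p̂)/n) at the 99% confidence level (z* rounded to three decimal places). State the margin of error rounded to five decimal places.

p̂ = 708/1781 = 0.39753.
SE = √(p̂(1−p̂)/n) = √(0.239500/1781) = 0.011596.
z* = 2.576 at the 99% level.
So ME = 0.02987.

ME = 0.02987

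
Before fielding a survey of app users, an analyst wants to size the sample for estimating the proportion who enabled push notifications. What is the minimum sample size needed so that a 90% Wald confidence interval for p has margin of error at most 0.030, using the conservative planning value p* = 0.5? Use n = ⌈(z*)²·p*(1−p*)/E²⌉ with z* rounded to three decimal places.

n = 752

The 90% critical value is z* = 1.645.
p*(1−p*) = 0.2500.
Required n before rounding: 2.706025 × 0.2500 / 0.030² = 751.674.
Rounding up, n = 752.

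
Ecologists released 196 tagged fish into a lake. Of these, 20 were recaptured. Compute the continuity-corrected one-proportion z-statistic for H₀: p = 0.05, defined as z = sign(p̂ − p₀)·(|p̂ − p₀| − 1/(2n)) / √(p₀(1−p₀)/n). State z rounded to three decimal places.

z = 3.179

p̂ = 20/196 = 0.10204. p̂ − p₀ = 0.052041.
Continuity correction 1/(2n) = 1/392 = 0.002551.
Corrected numerator: |0.052041| − 0.002551 = 0.049490.
Null standard error: √(0.05·0.95/196) = √0.000242347 = 0.015567.
z = (+)0.049490/0.015567 = 3.179.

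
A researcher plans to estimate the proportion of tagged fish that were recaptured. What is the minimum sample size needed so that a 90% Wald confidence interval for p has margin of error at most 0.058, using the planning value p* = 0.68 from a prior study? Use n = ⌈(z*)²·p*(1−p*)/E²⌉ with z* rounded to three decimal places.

z* = 1.645 at the 90% level.
p*(1−p*) = 0.2176.
(z*)²·p*(1−p*)/E² = 2.706025·0.2176/0.003364 = 175.039.
⌈175.039⌉ = 176.

n = 176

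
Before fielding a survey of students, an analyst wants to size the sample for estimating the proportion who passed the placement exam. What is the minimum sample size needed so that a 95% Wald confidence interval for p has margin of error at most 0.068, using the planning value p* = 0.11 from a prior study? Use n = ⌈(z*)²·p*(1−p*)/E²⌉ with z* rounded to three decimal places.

n = 82

The 95% critical value is z* = 1.960.
p*(1−p*) = 0.11·0.89 = 0.0979.
(z*)²·p*(1−p*)/E² = 3.841600·0.0979/0.004624 = 81.335.
Rounding up, n = 82.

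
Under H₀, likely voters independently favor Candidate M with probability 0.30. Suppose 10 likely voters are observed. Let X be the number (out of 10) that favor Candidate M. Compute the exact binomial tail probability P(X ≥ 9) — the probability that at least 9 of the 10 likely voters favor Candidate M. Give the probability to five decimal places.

P = 0.00014

X is binomial with n = 10 and p = 0.30.
P(X ≥ 9) = C(10,9)·0.30^9·0.70^1 + C(10,10)·0.30^10·0.70^0.
= 0.000138 + 0.000006 = 0.00014.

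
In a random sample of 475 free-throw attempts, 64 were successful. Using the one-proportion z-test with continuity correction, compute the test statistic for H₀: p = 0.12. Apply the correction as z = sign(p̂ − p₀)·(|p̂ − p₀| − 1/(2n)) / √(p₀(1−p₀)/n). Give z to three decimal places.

z = 0.918

Sample proportion p̂ = 64/475 = 0.13474. p̂ − p₀ = 0.014737.
1/(2n) = 0.001053.
Corrected numerator: |0.014737| − 0.001053 = 0.013684.
Null standard error: √(0.12·0.88/475) = √0.000222316 = 0.014910.
z = +0.013684/0.014910 = 0.918.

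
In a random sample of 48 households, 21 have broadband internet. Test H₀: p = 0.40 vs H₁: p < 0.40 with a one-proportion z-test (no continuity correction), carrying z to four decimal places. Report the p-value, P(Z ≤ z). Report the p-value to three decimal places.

p-value = 0.702

p̂ = 21/48 = 0.43750.
Under H₀, SE = √(p₀(1−p₀)/n) = √(0.40·0.60/48) = √0.005000000 = 0.070711.
Test statistic (full precision, shown to 4 dp): z = (21/48 − 0.40)/SE₀ ≈ 0.5303.
p-value = P(Z ≤ z) with z = 0.5303 → 0.702.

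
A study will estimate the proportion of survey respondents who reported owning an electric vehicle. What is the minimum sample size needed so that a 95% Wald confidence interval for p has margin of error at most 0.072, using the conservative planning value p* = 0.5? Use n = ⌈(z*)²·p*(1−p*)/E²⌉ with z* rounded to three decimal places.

n = 186

For 95% confidence, z* = 1.960.
p*(1−p*) = 0.50·0.50 = 0.2500.
Required n before rounding: 3.841600 × 0.2500 / 0.072² = 185.262.
Rounding up, n = 186.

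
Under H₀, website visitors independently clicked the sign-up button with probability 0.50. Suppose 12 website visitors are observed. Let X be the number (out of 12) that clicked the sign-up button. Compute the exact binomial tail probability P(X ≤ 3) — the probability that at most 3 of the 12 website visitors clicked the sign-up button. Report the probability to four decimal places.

X ~ Binomial(n=12, p=0.50).
P(X ≤ 3) = C(12,0)·0.50^0·0.50^12 + C(12,1)·0.50^1·0.50^11 + C(12,2)·0.50^2·0.50^10 + C(12,3)·0.50^3·0.50^9.
= 0.000244 + 0.002930 + 0.016113 + 0.053711 = 0.0730.

P = 0.0730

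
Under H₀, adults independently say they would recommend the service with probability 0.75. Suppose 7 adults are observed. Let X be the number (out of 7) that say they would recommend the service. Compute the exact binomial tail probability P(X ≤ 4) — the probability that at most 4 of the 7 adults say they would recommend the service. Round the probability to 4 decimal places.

X is binomial with n = 7 and p = 0.75.
P(X ≤ 4) = Σ_{j=0}^{4} C(7,j)·0.75^j·0.25^{7−j}.
= 0.000061 + 0.001282 + 0.011536 + 0.057678 + 0.173035 = 0.2436.

P = 0.2436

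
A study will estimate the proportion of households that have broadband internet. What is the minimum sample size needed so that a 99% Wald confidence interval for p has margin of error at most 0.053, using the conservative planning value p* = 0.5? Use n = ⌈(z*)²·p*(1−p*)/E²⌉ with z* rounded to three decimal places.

For 99% confidence, z* = 2.576.
p*(1−p*) = 0.2500.
Required n before rounding: 6.635776 × 0.2500 / 0.053² = 590.582.
⌈590.582⌉ = 591.

n = 591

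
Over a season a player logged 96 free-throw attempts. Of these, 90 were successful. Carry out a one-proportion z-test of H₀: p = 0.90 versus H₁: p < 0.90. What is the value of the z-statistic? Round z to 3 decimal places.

z = 1.225

p̂ = 90/96 = 0.93750.
Under H₀, SE = √(p₀(1−p₀)/n) = √(0.90·0.10/96) = √0.000937500 = 0.030619.
z = (p̂ − p₀)/SE = (0.93750 − 0.90)/0.030619 = 1.225.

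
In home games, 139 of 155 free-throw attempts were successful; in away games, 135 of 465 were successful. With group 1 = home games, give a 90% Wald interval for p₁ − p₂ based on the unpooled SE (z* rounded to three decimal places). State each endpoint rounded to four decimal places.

p̂₁ = 0.89677, p̂₂ = 0.29032, so the observed difference is 0.60645.
SE = √(0.000597227 + 0.000443087) = √0.001040314 = 0.032254.
The 90% critical value is z* = 1.645. Margin of error = 0.05306.
So the interval runs from 0.5534 to 0.6595.

(0.5534, 0.6595)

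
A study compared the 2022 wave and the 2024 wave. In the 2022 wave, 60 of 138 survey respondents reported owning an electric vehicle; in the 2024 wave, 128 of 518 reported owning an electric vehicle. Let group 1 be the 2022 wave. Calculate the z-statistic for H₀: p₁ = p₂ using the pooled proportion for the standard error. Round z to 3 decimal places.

z = 4.333

Sample proportions: p̂₁ = 60/138 = 0.43478 and p̂₂ = 128/518 = 0.24710.
Pooling: p̂ = 188/656 = 0.28659.
Pooled SE = √[0.2044542·0.00917688] ≈ 0.043316.
z = (p̂₁ − p̂₂)/SE = (0.43478 − 0.24710)/0.043316 = 0.18768/0.043316 = 4.333.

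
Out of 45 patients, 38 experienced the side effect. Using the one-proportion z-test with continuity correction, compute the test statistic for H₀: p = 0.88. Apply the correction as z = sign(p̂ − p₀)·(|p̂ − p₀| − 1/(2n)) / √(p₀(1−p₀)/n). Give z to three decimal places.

z = -0.505

p̂ = 38/45 = 0.84444. p̂ − p₀ = -0.035556.
1/(2n) = 0.011111.
Corrected numerator: |-0.035556| − 0.011111 = 0.024445.
Under H₀, SE = √(p₀(1−p₀)/n) = √(0.88·0.12/45) = √0.002346667 = 0.048442.
z = (−)0.024445/0.048442 = -0.505.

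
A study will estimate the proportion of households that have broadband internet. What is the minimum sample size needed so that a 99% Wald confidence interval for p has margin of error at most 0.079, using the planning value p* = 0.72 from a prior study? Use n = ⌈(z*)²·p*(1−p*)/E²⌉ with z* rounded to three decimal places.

n = 215

z* = 2.576 at the 99% level.
p*(1−p*) = 0.2016.
(z*)²·p*(1−p*)/E² = 6.635776·0.2016/0.006241 = 214.352.
Rounding up, n = 215.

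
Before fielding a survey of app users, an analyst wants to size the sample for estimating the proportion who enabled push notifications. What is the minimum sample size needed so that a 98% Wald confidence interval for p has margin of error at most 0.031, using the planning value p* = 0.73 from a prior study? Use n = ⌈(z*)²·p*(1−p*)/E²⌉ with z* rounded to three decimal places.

The 98% critical value is z* = 2.326.
p*(1−p*) = 0.73·0.27 = 0.1971.
Required n before rounding: 5.410276 × 0.1971 / 0.031² = 1109.641.
Rounding up, n = 1110.

n = 1110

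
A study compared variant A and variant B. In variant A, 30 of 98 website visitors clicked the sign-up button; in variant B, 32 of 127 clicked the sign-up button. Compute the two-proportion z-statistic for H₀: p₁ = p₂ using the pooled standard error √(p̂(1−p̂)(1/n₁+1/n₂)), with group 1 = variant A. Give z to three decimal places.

Sample proportions: p̂₁ = 30/98 = 0.30612 and p̂₂ = 32/127 = 0.25197.
Pooling: p̂ = 62/225 = 0.27556.
SE = √[p̂(1−p̂)(1/n₁+1/n₂)] = √[0.27556·0.72444·(1/98+1/127)] ≈ 0.060074.
z = (p̂₁ − p̂₂)/SE = (0.30612 − 0.25197)/0.060074 = 0.05415/0.060074 = 0.901.

z = 0.901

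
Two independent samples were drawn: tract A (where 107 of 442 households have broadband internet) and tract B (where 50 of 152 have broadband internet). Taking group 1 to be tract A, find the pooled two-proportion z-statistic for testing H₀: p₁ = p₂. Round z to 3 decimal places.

Sample proportions: p̂₁ = 107/442 = 0.24208 and p̂₂ = 50/152 = 0.32895.
Pooled p̂ = (107+50)/(442+152) = 157/594 = 0.26431.
SE = √[p̂(1−p̂)(1/n₁+1/n₂)] = √[0.26431·0.73569·(1/442+1/152)] ≈ 0.041463.
z = (p̂₁ − p̂₂)/SE = (0.24208 − 0.32895)/0.041463 = -0.08687/0.041463 = -2.095.

z = -2.095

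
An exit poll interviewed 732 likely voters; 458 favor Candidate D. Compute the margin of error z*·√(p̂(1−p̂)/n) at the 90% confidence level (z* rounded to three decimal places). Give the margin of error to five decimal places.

ME = 0.02942

p̂ = 458/732 = 0.62568.
Standard error of p̂: √(0.234204/732) = √0.000319951 = 0.017887.
z* = 1.645 at the 90% level.
So ME = 0.02942.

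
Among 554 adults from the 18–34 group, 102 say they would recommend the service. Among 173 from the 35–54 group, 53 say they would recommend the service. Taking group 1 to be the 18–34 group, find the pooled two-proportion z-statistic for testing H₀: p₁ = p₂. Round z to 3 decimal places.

Sample proportions: p̂₁ = 102/554 = 0.18412 and p̂₂ = 53/173 = 0.30636.
Pooling: p̂ = 155/727 = 0.21320.
Pooled SE = √[0.1677486·0.00758540] ≈ 0.035671.
z = -0.12224/0.035671 = -3.427.

z = -3.427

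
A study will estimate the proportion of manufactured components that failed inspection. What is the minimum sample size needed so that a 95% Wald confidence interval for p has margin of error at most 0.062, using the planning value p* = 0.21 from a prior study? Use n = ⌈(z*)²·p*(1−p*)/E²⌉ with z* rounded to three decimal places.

The 95% critical value is z* = 1.960.
p*(1−p*) = 0.1659.
(z*)²·p*(1−p*)/E² = 3.841600·0.1659/0.003844 = 165.796.
⌈165.796⌉ = 166.

n = 166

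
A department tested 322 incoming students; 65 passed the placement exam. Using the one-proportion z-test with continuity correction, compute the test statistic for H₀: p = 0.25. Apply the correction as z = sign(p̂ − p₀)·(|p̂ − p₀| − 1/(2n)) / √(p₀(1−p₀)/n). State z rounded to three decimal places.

z = -1.930

p̂ = 65/322 = 0.20186. p̂ − p₀ = -0.048137.
Continuity correction 1/(2n) = 1/644 = 0.001553.
Corrected numerator: |-0.048137| − 0.001553 = 0.046584.
SE₀ = √(0.25·0.75/322) = 0.024131.
z = −0.046584/0.024131 = -1.930.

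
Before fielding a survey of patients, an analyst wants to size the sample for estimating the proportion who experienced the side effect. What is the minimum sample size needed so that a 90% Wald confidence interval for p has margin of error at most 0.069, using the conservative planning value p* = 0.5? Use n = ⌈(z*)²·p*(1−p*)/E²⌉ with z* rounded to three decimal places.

z* = 1.645 at the 90% level.
p*(1−p*) = 0.2500.
(z*)²·p*(1−p*)/E² = 2.706025·0.2500/0.004761 = 142.093.
⌈142.093⌉ = 143.

n = 143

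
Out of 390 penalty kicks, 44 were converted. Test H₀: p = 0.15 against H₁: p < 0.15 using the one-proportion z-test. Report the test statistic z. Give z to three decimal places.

z = -2.056

Sample proportion p̂ = 44/390 = 0.11282.
Null standard error: √(0.15·0.85/390) = √0.000326923 = 0.018081.
z = (p̂ − p₀)/SE = (0.11282 − 0.15)/0.018081 = -2.056.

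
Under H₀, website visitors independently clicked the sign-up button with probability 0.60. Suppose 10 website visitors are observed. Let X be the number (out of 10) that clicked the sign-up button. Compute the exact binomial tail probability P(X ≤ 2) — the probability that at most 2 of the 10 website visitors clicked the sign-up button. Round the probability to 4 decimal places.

P = 0.0123

X is binomial with n = 10 and p = 0.60.
P(X ≤ 2) = C(10,0)·0.60^0·0.40^10 + C(10,1)·0.60^1·0.40^9 + C(10,2)·0.60^2·0.40^8.
= 0.000105 + 0.001573 + 0.010617 = 0.0123.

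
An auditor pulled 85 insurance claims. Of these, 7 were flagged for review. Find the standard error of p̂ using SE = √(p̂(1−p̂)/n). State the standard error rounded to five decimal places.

SE = 0.02982

Sample proportion p̂ = 7/85 = 0.08235.
p̂(1−p̂) = 0.075568.
Dividing by n and taking the root: √0.000889035 = 0.02982.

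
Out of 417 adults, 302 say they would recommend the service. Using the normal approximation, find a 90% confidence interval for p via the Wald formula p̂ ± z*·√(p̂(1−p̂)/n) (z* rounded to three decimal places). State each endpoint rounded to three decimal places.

With x = 302 successes in n = 417, p̂ = 0.72422.
Standard error of p̂: √(0.199725/417) = √0.000478957 = 0.021885.
For 90% confidence, z* = 1.645.
Margin of error: 1.645 × 0.021885 = 0.03600.
Interval: 0.72422 ± 0.03600 → (0.688, 0.760).

(0.688, 0.760)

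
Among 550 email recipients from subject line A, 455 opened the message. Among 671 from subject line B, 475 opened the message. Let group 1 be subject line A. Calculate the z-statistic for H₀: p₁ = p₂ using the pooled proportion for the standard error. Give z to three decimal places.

z = 4.871

Sample proportions: p̂₁ = 455/550 = 0.82727 and p̂₂ = 475/671 = 0.70790.
Pooled p̂ = (455+475)/(550+671) = 930/1221 = 0.76167.
SE = √[p̂(1−p̂)(1/n₁+1/n₂)] = √[0.76167·0.23833·(1/550+1/671)] ≈ 0.024507.
z = (p̂₁ − p̂₂)/SE = (0.82727 − 0.70790)/0.024507 = 0.11937/0.024507 = 4.871.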